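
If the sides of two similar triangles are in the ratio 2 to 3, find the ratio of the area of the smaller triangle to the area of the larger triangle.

The ratio of areas of similar triangles equals the square of the side ratio.
Side ratio = 2:3
Area ratio = (2/3)^2 = 4/9 = 4:9

4:9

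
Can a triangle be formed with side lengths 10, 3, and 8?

Yes.
The triangle inequality requires that the sum of any two sides exceeds the third.
Here 3 + 8 = 11 > 10, so the condition is met.

Yes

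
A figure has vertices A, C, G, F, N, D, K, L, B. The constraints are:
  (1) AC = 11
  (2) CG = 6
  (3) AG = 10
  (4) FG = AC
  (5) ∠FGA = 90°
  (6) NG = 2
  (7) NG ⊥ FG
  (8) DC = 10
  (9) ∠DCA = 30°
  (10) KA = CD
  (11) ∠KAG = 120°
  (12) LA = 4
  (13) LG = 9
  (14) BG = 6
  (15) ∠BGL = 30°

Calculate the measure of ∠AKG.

From the given relations: KA = CD = 10.
Step 1: By the law of cosines on triangle KAG: KG² = 10² + 10² − 2·10·10·cos(120°) = 300, so KG = 10·√3.
Step 2: By the inverse law of cosines on triangle AKG: cos(∠AKG) = (10² + (10·√3)² − 10²) / (2·10·10·√3) = 300/346.41 = 0.866, so ∠AKG = 30°.

Therefore, the measure of angle ∠AKG = 30°.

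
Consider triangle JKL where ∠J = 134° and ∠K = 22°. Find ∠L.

angle L = 180 - 134 - 22 = 24 degrees.

24 degrees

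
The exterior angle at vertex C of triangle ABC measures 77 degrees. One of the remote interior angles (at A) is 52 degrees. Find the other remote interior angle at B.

By the exterior angle theorem: exterior angle = sum of remote interior angles.
77 = 52 + angle B
angle B = 77 - 52 = 25 degrees

25 degrees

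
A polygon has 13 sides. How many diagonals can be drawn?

Total line segments between 13 vertices = C(13,2) = 78.
Subtract the 13 sides: 78 - 13 = 65 diagonals.

65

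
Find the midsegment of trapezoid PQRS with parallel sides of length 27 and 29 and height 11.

The midsegment (median) of a trapezoid connects the midpoints of the non-parallel sides.
Its length is the average of the two bases: (27 + 29) / 2 = 28.

28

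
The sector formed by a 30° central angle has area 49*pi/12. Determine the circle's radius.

r² = 360 × 49*pi/12 / (π × 30) = 49, so r = 7.

7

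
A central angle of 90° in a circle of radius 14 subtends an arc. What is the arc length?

The full circumference is 2πr = 2π(14) = 28*pi.
The arc spans 90° out of 360°, which is a fraction of 1/4.
Arc length = 28*pi × 1/4 = 7*pi.

7*pi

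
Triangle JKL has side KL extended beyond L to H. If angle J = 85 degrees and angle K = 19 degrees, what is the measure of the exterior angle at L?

By the exterior angle theorem, an exterior angle of a triangle equals the sum of the two remote interior angles.
Exterior angle = angle J + angle K
Exterior angle = 85 + 19 = 104 degrees

104 degrees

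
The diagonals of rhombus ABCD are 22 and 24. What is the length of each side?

Half-diagonals are 11 and 12. side = sqrt(11^2 + 12^2) = sqrt(265)

sqrt(265)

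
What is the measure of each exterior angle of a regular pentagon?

Each exterior angle of a regular n-gon is 360 / n.
For n = 5: 360 / 5 = 72 degrees.

72 degrees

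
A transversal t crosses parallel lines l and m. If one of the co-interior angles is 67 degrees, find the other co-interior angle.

Co-interior (same-side interior) angles are between the parallel lines on the same side of the transversal.
Unlike corresponding or alternate interior angles, they are supplementary rather than equal.
So the angle = 180 - 67 = 113 degrees.

113 degrees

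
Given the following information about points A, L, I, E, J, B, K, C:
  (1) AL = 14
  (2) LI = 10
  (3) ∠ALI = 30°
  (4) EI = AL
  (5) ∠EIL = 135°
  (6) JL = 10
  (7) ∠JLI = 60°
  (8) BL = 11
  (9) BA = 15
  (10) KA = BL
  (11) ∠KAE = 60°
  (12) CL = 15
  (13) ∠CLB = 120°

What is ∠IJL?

Step 1: By the law of cosines on triangle JLI: JI² = 10² + 10² − 2·10·10·cos(60°) = 100, so JI = 10.
Step 2: By the inverse law of cosines on triangle IJL: cos(∠IJL) = (10² + 10² − 10²) / (2·10·10) = 100/200 = 0.5, so ∠IJL = 60°.

Therefore, the measure of angle ∠IJL = 60°.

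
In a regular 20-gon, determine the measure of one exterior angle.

Each exterior angle of a regular n-gon is 360 / n.
For n = 20: 360 / 20 = 18 degrees.

18 degrees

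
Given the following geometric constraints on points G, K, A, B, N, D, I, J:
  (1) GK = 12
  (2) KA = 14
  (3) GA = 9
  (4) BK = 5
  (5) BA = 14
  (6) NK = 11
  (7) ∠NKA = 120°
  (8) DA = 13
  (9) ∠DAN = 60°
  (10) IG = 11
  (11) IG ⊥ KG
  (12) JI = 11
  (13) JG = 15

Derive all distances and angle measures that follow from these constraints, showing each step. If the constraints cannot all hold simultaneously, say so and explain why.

The constraints are consistent.

Step 1: From KG = 12, GI = 11, and ∠KGI = 90°, by the law of cosines:
  KI² = KG² + GI² - 2·KG·GI·cos(90°) = 144 + 121 - 0 = 265
  KI ≈ 16.28

Step 2: From AK = 14, KN = 11, and ∠AKN = 120°, by the law of cosines:
  AN² = AK² + KN² - 2·AK·KN·cos(120°) = 196 + 121 + 154 = 471
  AN ≈ 21.7

Step 3: From GA = 9, GK = 12, AK = 14, by the inverse law of cosines:
  cos(∠AGK) = (GA² + GK² - AK²) / (2·GA·GK)
  ∠AGK = 82.28°

Step 4: From GI = 11, GJ = 15, IJ = 11, by the inverse law of cosines:
  cos(∠IGJ) = (GI² + GJ² - IJ²) / (2·GI·GJ)
  ∠IGJ = 47.01°

Step 5: From KA = 14, KB = 5, AB = 14, by the inverse law of cosines:
  cos(∠AKB) = (KA² + KB² - AB²) / (2·KA·KB)
  ∠AKB = 79.71°

Step 6: From KA = 14, KG = 12, AG = 9, by the inverse law of cosines:
  cos(∠AKG) = (KA² + KG² - AG²) / (2·KA·KG)
  ∠AKG = 39.57°

Step 7: From AB = 14, AK = 14, BK = 5, by the inverse law of cosines:
  cos(∠BAK) = (AB² + AK² - BK²) / (2·AB·AK)
  ∠BAK = 20.57°

Step 8: From AG = 9, AK = 14, GK = 12, by the inverse law of cosines:
  cos(∠GAK) = (AG² + AK² - GK²) / (2·AG·AK)
  ∠GAK = 58.14°

Step 9: From BA = 14, BK = 5, AK = 14, by the inverse law of cosines:
  cos(∠ABK) = (BA² + BK² - AK²) / (2·BA·BK)
  ∠ABK = 79.71°

Step 10: From IG = 11, IJ = 11, GJ = 15, by the inverse law of cosines:
  cos(∠GIJ) = (IG² + IJ² - GJ²) / (2·IG·IJ)
  ∠GIJ = 85.97°

Step 11: From JG = 15, JI = 11, GI = 11, by the inverse law of cosines:
  cos(∠GJI) = (JG² + JI² - GI²) / (2·JG·JI)
  ∠GJI = 47.01°

Step 12: From NA = 21.7, AD = 13, and ∠NAD = 60°, by the law of cosines:
  ND² = NA² + AD² - 2·NA·AD·cos(60°) = 471 + 169 - 282.1 = 357.9
  ND ≈ 18.92

Step 13: From KG = 12, KI = 16.28, GI = 11, by the inverse law of cosines:
  cos(∠GKI) = (KG² + KI² - GI²) / (2·KG·KI)
  ∠GKI = 42.51°

Step 14: From AK = 14, AN = 21.7, KN = 11, by the inverse law of cosines:
  cos(∠KAN) = (AK² + AN² - KN²) / (2·AK·AN)
  ∠KAN = 26.04°

Step 15: From NA = 21.7, NK = 11, AK = 14, by the inverse law of cosines:
  cos(∠ANK) = (NA² + NK² - AK²) / (2·NA·NK)
  ∠ANK = 33.96°

Step 16: From IG = 11, IK = 16.28, GK = 12, by the inverse law of cosines:
  cos(∠GIK) = (IG² + IK² - GK²) / (2·IG·IK)
  ∠GIK = 47.49°

Step 17: From NA = 21.7, ND = 18.92, AD = 13, by the inverse law of cosines:
  cos(∠AND) = (NA² + ND² - AD²) / (2·NA·ND)
  ∠AND = 36.52°

Step 18: From DA = 13, DN = 18.92, AN = 21.7, by the inverse law of cosines:
  cos(∠ADN) = (DA² + DN² - AN²) / (2·DA·DN)
  ∠ADN = 83.48°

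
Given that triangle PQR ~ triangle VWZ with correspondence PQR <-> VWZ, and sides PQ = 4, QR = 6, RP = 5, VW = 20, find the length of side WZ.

Since the triangles are similar, the ratio of corresponding sides is constant.
Scale factor k = VW / PQ = 20 / 4 = 5
WZ = k * QR = 5 * 6 = 30

30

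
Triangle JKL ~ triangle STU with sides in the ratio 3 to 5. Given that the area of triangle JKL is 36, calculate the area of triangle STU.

Area ratio = (3/5)^2 = 9/25. Area of STU = 36 * 25/9 = 100.

100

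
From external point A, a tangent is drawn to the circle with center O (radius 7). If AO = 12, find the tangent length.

The tangent, radius, and line from the external point to the center form a right triangle.
The right angle is where the tangent meets the radius.
By the Pythagorean theorem: tangent² + 7² = 12²
tangent² = 144 - 49 = 95
tangent = sqrt(95)

sqrt(95)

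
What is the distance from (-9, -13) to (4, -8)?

d = sqrt((13)^2 + (5)^2) = sqrt(194)

sqrt(194)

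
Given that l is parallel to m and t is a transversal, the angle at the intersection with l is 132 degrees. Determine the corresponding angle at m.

Corresponding angles are equal: 132 degrees.

132 degrees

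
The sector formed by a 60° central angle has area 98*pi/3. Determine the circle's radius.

Sector area A = πr² × θ/360, so r² = 360A / (πθ).
r² = 360 × 98*pi/3 / (π × 60)
r² = 196
r = 14

14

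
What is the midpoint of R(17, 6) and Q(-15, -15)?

The midpoint is the point halfway along the segment.
Move half the horizontal distance: 17 + (-15 - 17)/2 = 17 + -32/2 = 1
Move half the vertical distance: 6 + (-15 - 6)/2 = 6 + -21/2 = -9/2
Midpoint = (1, -9/2)

(1, -9/2)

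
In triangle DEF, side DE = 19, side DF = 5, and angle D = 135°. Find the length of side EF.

By the law of cosines: EF^2 = DE^2 + DF^2 - 2*DE*DF*cos(D)
EF^2 = 19^2 + 5^2 - 2*19*5*cos(135°)
EF^2 = 361 + 25 - 190*(-sqrt(2)/2)
EF^2 = 95*sqrt(2) + 386
EF = sqrt(95*sqrt(2) + 386)

sqrt(95*sqrt(2) + 386)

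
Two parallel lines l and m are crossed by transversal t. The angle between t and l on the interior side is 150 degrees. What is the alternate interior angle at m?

Alternate interior angles are equal: 150 degrees.

150 degrees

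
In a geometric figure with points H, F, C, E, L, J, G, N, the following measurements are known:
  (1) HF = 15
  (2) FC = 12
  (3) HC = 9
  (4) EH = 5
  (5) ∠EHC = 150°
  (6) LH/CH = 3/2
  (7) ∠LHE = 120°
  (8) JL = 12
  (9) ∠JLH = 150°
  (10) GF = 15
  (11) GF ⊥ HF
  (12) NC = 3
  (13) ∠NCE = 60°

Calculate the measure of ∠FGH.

Step 1: By the law of cosines on triangle GFH: GH² = 15² + 15² − 2·15·15·cos(90°) = 450, so GH = 15·√2.
Step 2: By the inverse law of cosines on triangle FGH: cos(∠FGH) = (15² + (15·√2)² − 15²) / (2·15·15·√2) = 450/636.4 = 0.7071, so ∠FGH = 45°.

Therefore, the measure of angle ∠FGH = 45°.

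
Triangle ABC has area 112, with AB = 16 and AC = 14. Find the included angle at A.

From the SAS area formula Area = (1/2)ab sin(C), rearranging gives sin(C) = 2*Area/(ab).
sin(C) = 2 * 112 / (224) = 1.
Therefore C = arcsin(1) = 90°.

90°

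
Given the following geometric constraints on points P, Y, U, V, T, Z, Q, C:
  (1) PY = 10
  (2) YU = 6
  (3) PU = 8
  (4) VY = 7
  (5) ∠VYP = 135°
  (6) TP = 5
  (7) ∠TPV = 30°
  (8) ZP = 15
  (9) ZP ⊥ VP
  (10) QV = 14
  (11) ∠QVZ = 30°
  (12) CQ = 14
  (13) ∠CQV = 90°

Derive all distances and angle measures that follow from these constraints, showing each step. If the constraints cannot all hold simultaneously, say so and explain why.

The constraints are consistent.

Step 1: From PY = 10, YV = 7, and ∠PYV = 135°, by the law of cosines:
  PV² = PY² + YV² - 2·PY·YV·cos(135°) = 100 + 49 + 98.99 = 248
  PV ≈ 15.75

Step 2: From VQ = 14, QC = 14, and ∠VQC = 90°, by the law of cosines:
  VC² = VQ² + QC² - 2·VQ·QC·cos(90°) = 196 + 196 - 0 = 392
  VC = 14·√2

Step 3: From PU = 8, PY = 10, UY = 6, by the inverse law of cosines:
  cos(∠UPY) = (PU² + PY² - UY²) / (2·PU·PY)
  ∠UPY = 36.87°

Step 4: From YP = 10, YU = 6, PU = 8, by the inverse law of cosines:
  cos(∠PYU) = (YP² + YU² - PU²) / (2·YP·YU)
  ∠PYU = 53.13°

Step 5: From UP = 8, UY = 6, PY = 10, by the inverse law of cosines:
  cos(∠PUY) = (UP² + UY² - PY²) / (2·UP·UY)
  ∠PUY = 90°

Step 6: From VP = 15.75, PT = 5, and ∠VPT = 30°, by the law of cosines:
  VT² = VP² + PT² - 2·VP·PT·cos(30°) = 248 + 25 - 136.4 = 136.6
  VT ≈ 11.69

Step 7: From VP = 15.75, PZ = 15, and ∠VPZ = 90°, by the law of cosines:
  VZ² = VP² + PZ² - 2·VP·PZ·cos(90°) = 248 + 225 - 0 = 473
  VZ ≈ 21.75

Step 8: From PV = 15.75, PY = 10, VY = 7, by the inverse law of cosines:
  cos(∠VPY) = (PV² + PY² - VY²) / (2·PV·PY)
  ∠VPY = 18.32°

Step 9: From VC = 14·√2, VQ = 14, CQ = 14, by the inverse law of cosines:
  cos(∠CVQ) = (VC² + VQ² - CQ²) / (2·VC·VQ)
  ∠CVQ = 45°

Step 10: From VP = 15.75, VY = 7, PY = 10, by the inverse law of cosines:
  cos(∠PVY) = (VP² + VY² - PY²) / (2·VP·VY)
  ∠PVY = 26.68°

Step 11: From CQ = 14, CV = 14·√2, QV = 14, by the inverse law of cosines:
  cos(∠QCV) = (CQ² + CV² - QV²) / (2·CQ·CV)
  ∠QCV = 45°

Step 12: From ZV = 21.75, VQ = 14, and ∠ZVQ = 30°, by the law of cosines:
  ZQ² = ZV² + VQ² - 2·ZV·VQ·cos(30°) = 473 + 196 - 527.4 = 141.6
  ZQ ≈ 11.9

Step 13: From VP = 15.75, VT = 11.69, PT = 5, by the inverse law of cosines:
  cos(∠PVT) = (VP² + VT² - PT²) / (2·VP·VT)
  ∠PVT = 12.35°

Step 14: From VP = 15.75, VZ = 21.75, PZ = 15, by the inverse law of cosines:
  cos(∠PVZ) = (VP² + VZ² - PZ²) / (2·VP·VZ)
  ∠PVZ = 43.61°

Step 15: From TP = 5, TV = 11.69, PV = 15.75, by the inverse law of cosines:
  cos(∠PTV) = (TP² + TV² - PV²) / (2·TP·TV)
  ∠PTV = 137.65°

Step 16: From ZP = 15, ZV = 21.75, PV = 15.75, by the inverse law of cosines:
  cos(∠PZV) = (ZP² + ZV² - PV²) / (2·ZP·ZV)
  ∠PZV = 46.39°

Step 17: From ZQ = 11.9, ZV = 21.75, QV = 14, by the inverse law of cosines:
  cos(∠QZV) = (ZQ² + ZV² - QV²) / (2·ZQ·ZV)
  ∠QZV = 36.03°

Step 18: From QV = 14, QZ = 11.9, VZ = 21.75, by the inverse law of cosines:
  cos(∠VQZ) = (QV² + QZ² - VZ²) / (2·QV·QZ)
  ∠VQZ = 113.97°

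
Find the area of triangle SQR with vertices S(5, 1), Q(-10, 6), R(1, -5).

The Shoelace formula computes the area from vertex coordinates by summing cross products.
For vertices (5,1), (-10,6), (1,-5):
Signed sum = 5*6 - -10*1 + -10*-5 - 1*6 + 1*1 - 5*-5
= 40 + 44 + 26 = 110
Area = (1/2)|110| = 55.

55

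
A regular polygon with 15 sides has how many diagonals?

Total line segments between 15 vertices = C(15,2) = 105.
Subtract the 15 sides: 105 - 15 = 90 diagonals.

90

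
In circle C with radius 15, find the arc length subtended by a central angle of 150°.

Arc length = 2π(15)(5/12) = 25*pi/2

25*pi/2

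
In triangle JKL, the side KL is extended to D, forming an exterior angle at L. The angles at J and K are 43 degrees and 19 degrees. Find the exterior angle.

The interior angle at L is 180 - 43 - 19 = 118 degrees.
The exterior angle and interior angle at L are supplementary:
Exterior angle = 180 - 118 = 62 degrees.

62 degrees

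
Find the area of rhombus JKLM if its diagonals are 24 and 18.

Area of a rhombus = (d1 * d2) / 2
Area = (24 * 18) / 2
Area = 432 / 2
Area = 216

216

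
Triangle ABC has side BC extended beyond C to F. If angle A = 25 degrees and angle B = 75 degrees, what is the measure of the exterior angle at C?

Exterior angle = 25 + 75 = 100 degrees (exterior angle theorem).

100 degrees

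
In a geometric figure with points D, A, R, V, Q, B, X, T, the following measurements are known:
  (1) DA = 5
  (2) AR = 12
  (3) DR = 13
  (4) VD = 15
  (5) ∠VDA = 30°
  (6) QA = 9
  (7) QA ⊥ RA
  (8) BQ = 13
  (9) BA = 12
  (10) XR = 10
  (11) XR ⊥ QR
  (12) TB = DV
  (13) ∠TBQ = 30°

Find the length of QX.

Step 1: By the law of cosines on triangle QAR: QR² = 9² + 12² − 2·9·12·cos(90°) = 225, so QR = 15.
Step 2: By the law of cosines on triangle QRX: QX² = 15² + 10² − 2·15·10·cos(90°) = 325, so QX = 5·√13.

Therefore, the length of QX = 5·√13.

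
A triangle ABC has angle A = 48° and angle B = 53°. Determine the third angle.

angle C = 180 - 48 - 53 = 79 degrees.

79 degrees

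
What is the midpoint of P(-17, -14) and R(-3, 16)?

M = ((x₁ + x₂)/2, (y₁ + y₂)/2)
= ((-17 + -3)/2, (-14 + 16)/2)
= (-20/2, 2/2) = (-10, 1)

(-10, 1)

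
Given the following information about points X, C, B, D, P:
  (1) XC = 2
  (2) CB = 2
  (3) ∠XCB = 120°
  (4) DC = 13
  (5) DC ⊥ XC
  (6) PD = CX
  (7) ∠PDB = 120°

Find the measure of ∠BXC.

Step 1: By the law of cosines on triangle XCB: XB² = 2² + 2² − 2·2·2·cos(120°) = 12, so XB = 2·√3.
Step 2: By the inverse law of cosines on triangle BXC: cos(∠BXC) = ((2·√3)² + 2² − 2²) / (2·2·√3·2) = 12/13.86 = 0.866, so ∠BXC = 30°.

Therefore, the measure of angle ∠BXC = 30°.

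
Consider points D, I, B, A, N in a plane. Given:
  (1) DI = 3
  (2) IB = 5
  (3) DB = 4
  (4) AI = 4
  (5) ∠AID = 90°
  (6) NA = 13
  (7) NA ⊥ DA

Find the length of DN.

Step 1: By the law of cosines on triangle DIA: DA² = 3² + 4² − 2·3·4·cos(90°) = 25, so DA = 5.
Step 2: By the law of cosines on triangle DAN: DN² = 5² + 13² − 2·5·13·cos(90°) = 194, so DN = √194.

Therefore, the length of DN = √194.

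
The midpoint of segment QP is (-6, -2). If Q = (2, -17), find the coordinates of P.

Using the midpoint formula: M = ((x1 + x2)/2, (y1 + y2)/2)
We know M = (-6, -2) and Q = (2, -17)
For x: -6 = (2 + x2)/2, so x2 = 2*-6 - 2 = -14
For y: -2 = (-17 + y2)/2, so y2 = 2*-2 - -17 = 13
P = (-14, 13)

(-14, 13)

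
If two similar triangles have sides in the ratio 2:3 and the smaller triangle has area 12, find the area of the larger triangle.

Area ratio = (2/3)^2 = 4/9. Area of the larger triangle = 12 * 9/4 = 27.

27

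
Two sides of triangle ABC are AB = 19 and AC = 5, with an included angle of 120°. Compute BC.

When two sides and the included angle are known, the law of cosines gives the third side.
c^2 = a^2 + b^2 - 2ab cos(C) generalizes the Pythagorean theorem to non-right triangles.
Here: BC^2 = 361 + 25 - 190*(-1/2) = 481
BC = sqrt(481)

sqrt(481)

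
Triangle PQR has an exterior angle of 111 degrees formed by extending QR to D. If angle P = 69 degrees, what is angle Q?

By the exterior angle theorem: exterior angle = sum of remote interior angles.
111 = 69 + angle Q
angle Q = 111 - 69 = 42 degrees

42 degrees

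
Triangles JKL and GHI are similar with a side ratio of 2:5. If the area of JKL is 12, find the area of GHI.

For similar figures, the area ratio equals the square of the side ratio.
Side ratio (JKL to GHI) = 2:5, so area ratio = 2^2:5^2 = 4:25.
If the area of JKL is 12, then the area of GHI = 12 * (25/4) = 75.

75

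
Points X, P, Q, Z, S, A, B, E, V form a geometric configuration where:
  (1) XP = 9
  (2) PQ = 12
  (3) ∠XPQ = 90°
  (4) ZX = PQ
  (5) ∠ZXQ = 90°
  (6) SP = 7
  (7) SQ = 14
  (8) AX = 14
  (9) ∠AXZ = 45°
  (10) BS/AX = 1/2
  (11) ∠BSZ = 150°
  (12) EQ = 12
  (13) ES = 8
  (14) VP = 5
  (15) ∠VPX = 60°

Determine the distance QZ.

From the given relations: ZX = PQ = 12.
Step 1: By the law of cosines on triangle XPQ: XQ² = 9² + 12² − 2·9·12·cos(90°) = 225, so XQ = 15.
Step 2: By the law of cosines on triangle QXZ: QZ² = 15² + 12² − 2·15·12·cos(90°) = 369, so QZ = 3·√41.

Therefore, the length of QZ = 3·√41.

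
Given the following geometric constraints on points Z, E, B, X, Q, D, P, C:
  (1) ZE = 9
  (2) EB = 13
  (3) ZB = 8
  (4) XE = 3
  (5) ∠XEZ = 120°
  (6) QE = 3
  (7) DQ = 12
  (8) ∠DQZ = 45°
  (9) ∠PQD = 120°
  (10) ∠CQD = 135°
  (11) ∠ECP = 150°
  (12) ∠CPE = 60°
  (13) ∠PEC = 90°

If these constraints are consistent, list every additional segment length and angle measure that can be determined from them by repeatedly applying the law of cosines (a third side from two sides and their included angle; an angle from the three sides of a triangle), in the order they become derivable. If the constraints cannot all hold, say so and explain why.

These constraints are not satisfiable: (11), (12) and (13) are the three interior angles of triangle ECP, which must sum to 180°, but 150° + 60° + 90° = 300°. No planar figure meets all of them, so nothing further can be derived.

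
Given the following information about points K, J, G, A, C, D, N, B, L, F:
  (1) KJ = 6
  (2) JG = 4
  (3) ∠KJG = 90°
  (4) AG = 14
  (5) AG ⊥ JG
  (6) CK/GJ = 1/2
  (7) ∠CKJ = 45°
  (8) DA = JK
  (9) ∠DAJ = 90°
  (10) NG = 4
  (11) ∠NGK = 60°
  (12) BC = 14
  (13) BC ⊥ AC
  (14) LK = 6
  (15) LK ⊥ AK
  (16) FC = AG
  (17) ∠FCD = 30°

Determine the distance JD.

From the given relations: DA = JK = 6.
Step 1: By the law of cosines on triangle JGA: JA² = 4² + 14² − 2·4·14·cos(90°) = 212, so JA = 2·√53.
Step 2: By the law of cosines on triangle JAD: JD² = (2·√53)² + 6² − 2·2·√53·6·cos(90°) = 248, so JD = 2·√62.

Therefore, the length of JD = 2·√62.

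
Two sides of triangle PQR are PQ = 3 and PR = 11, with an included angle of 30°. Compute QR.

When two sides and the included angle are known, the law of cosines gives the third side.
c^2 = a^2 + b^2 - 2ab cos(C) generalizes the Pythagorean theorem to non-right triangles.
Here: QR^2 = 9 + 121 - 66*(sqrt(3)/2) = 130 - 33*sqrt(3)
QR = sqrt(130 - 33*sqrt(3))

sqrt(130 - 33*sqrt(3))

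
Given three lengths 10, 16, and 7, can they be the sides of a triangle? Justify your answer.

For three segments to close into a triangle, no single side can be as long as the other two combined.
The longest side is 16, and 7 + 10 = 17 > 16.
A triangle can be formed.

Yes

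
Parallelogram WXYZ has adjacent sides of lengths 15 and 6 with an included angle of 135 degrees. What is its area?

The area of a parallelogram equals the product of two adjacent sides times the sine of the included angle.
This is because the height equals 6 * sin(135°) = 3*sqrt(2).
Area = 15 * 3*sqrt(2) = 45*sqrt(2)

45*sqrt(2)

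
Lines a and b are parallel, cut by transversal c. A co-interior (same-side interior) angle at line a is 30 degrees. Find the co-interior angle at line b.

Co-interior angles sum to 180: 180 - 30 = 150 degrees.

150 degrees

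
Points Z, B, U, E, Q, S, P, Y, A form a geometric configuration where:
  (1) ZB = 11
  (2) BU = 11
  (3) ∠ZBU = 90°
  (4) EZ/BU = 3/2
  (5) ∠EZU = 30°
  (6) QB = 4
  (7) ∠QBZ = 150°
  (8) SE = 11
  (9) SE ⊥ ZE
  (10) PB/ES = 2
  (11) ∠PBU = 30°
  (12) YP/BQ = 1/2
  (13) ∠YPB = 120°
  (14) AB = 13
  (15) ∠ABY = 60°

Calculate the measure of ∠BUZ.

Step 1: By the law of cosines on triangle UBZ: UZ² = 11² + 11² − 2·11·11·cos(90°) = 242, so UZ = 11·√2.
Step 2: By the inverse law of cosines on triangle BUZ: cos(∠BUZ) = (11² + (11·√2)² − 11²) / (2·11·11·√2) = 242/342.24 = 0.7071, so ∠BUZ = 45°.

Therefore, the measure of angle ∠BUZ = 45°.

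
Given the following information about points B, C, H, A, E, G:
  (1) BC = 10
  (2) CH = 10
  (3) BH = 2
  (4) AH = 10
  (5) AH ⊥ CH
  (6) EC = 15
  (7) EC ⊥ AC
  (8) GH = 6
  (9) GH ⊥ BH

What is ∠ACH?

Step 1: By the law of cosines on triangle CHA: CA² = 10² + 10² − 2·10·10·cos(90°) = 200, so CA = 10·√2.
Step 2: By the inverse law of cosines on triangle ACH: cos(∠ACH) = ((10·√2)² + 10² − 10²) / (2·10·√2·10) = 200/282.84 = 0.7071, so ∠ACH = 45°.

Therefore, the measure of angle ∠ACH = 45°.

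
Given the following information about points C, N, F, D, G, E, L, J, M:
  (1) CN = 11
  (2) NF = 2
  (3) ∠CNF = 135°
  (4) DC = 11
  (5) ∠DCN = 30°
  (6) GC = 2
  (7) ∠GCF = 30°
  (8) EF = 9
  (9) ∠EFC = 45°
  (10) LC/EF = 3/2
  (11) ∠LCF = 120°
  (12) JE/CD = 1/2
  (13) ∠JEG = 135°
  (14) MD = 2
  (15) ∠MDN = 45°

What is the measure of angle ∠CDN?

Step 1: By the law of cosines on triangle DCN: DN² = 11² + 11² − 2·11·11·cos(30°) = 32.42, so DN ≈ 5.69.
Step 2: By the inverse law of cosines on triangle CDN: cos(∠CDN) = (11² + 5.69² − 11²) / (2·11·5.69) = 32.42/125.27 = 0.2588, so ∠CDN = 75°.

Therefore, the measure of angle ∠CDN = 75°.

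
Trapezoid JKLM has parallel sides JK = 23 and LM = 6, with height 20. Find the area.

Area = (23 + 6) * 20 / 2 = 580 / 2 = 290

290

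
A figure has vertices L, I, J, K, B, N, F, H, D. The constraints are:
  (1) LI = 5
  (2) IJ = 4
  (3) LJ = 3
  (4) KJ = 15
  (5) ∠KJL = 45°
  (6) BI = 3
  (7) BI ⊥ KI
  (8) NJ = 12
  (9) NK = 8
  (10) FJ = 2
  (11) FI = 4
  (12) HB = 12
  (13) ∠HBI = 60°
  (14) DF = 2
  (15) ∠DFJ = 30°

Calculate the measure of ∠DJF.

Step 1: By the law of cosines on triangle JFD: JD² = 2² + 2² − 2·2·2·cos(30°) = 1.07, so JD ≈ 1.04.
Step 2: By the inverse law of cosines on triangle DJF: cos(∠DJF) = (1.04² + 2² − 2²) / (2·1.04·2) = 1.07/4.14 = 0.2588, so ∠DJF = 75°.

Therefore, the measure of angle ∠DJF = 75°.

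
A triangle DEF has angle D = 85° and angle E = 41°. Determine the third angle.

angle F = 180 - 85 - 41 = 54 degrees.

54 degrees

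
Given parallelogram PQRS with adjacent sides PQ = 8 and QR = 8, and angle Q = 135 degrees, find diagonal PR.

The diagonal of a parallelogram can be found by treating two adjacent sides and the diagonal as a triangle.
Applying the law of cosines with sides 8, 8 and included angle 135°:
d^2 = 64 + 64 - 128*cos(135°) = 64*sqrt(2) + 128
d = 8*sqrt(sqrt(2) + 2)

8*sqrt(sqrt(2) + 2)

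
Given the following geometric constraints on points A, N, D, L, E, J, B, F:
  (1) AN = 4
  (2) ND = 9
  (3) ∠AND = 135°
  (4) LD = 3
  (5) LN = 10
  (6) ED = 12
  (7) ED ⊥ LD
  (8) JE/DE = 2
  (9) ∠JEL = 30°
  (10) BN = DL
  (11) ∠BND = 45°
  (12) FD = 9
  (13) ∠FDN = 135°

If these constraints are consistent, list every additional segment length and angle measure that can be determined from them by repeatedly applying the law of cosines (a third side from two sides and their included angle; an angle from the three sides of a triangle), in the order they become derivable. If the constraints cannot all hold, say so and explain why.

The constraints are consistent. Derivable facts, in order:
After 1 step:
- AD ≈ 12.16
- DB ≈ 7.2
- LE = 3·√17
- NF ≈ 16.63
- ∠DLN = 62.18°
- ∠DNL = 17.15°
- ∠LDN = 100.67°
After 2 steps:
- LJ ≈ 14.66
- ∠ADN = 13.45°
- ∠BDN = 17.14°
- ∠DAN = 31.55°
- ∠DBN = 117.86°
- ∠DEL = 14.04°
- ∠DFN = 22.5°
- ∠DLE = 75.96°
- ∠DNF = 22.5°
After 3 steps:
- ∠EJL = 24.96°
- ∠ELJ = 125.04°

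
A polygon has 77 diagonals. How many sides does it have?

Using d = n(n - 3)/2, we solve 77 = n(n - 3)/2.
So n(n - 3) = 154.
Testing n = 14: 14 * 11 = 154 = 154. Correct.
The polygon has 14 sides.

14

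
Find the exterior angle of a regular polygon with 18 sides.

Each exterior angle of a regular n-gon is 360 / n.
For n = 18: 360 / 18 = 20 degrees.

20 degrees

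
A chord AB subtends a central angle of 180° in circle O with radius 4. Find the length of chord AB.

Chord = 2(4) sin(90°) = 8

8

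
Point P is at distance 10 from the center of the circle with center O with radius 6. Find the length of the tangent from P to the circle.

tangent = √(d² - r²) = √(10² - 6²) = √(100 - 36) = √64 = 8

8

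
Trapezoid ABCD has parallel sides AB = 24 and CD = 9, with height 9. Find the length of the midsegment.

The midsegment of a trapezoid = (base1 + base2) / 2
midsegment = (24 + 9) / 2
midsegment = 33 / 2
midsegment = 33/2

33/2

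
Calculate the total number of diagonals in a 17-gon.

Total line segments between 17 vertices = C(17,2) = 136.
Subtract the 17 sides: 136 - 17 = 119 diagonals.

119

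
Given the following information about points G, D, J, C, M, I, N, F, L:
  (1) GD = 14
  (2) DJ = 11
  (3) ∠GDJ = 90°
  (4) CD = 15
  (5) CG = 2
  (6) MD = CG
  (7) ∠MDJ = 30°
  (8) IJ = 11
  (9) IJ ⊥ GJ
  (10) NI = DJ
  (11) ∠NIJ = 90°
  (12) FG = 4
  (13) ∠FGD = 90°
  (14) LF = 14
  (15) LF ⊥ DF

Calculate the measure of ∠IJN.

From the given relations: NI = DJ = 11.
Step 1: By the law of cosines on triangle JIN: JN² = 11² + 11² − 2·11·11·cos(90°) = 242, so JN = 11·√2.
Step 2: By the inverse law of cosines on triangle IJN: cos(∠IJN) = (11² + (11·√2)² − 11²) / (2·11·11·√2) = 242/342.24 = 0.7071, so ∠IJN = 45°.

Therefore, the measure of angle ∠IJN = 45°.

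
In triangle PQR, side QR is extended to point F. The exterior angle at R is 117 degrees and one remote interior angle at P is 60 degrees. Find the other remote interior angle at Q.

By the exterior angle theorem: exterior angle = sum of remote interior angles.
117 = 60 + angle Q
angle Q = 117 - 60 = 57 degrees

57 degrees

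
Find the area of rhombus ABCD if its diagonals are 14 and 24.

Area of a rhombus = (d1 * d2) / 2
Area = (14 * 24) / 2
Area = 336 / 2
Area = 168

168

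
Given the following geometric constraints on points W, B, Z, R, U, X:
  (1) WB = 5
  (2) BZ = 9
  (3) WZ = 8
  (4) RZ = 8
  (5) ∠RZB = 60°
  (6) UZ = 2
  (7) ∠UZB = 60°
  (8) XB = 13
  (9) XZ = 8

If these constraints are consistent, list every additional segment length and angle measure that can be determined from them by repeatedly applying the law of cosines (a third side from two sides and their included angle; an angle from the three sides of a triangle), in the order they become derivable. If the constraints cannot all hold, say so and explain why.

The constraints are consistent. Derivable facts, in order:
After 1 step:
- BR = √73
- BU = √67
- ∠BWZ = 84.26°
- ∠BXZ = 43.05°
- ∠BZW = 33.56°
- ∠BZX = 99.59°
- ∠WBZ = 62.18°
- ∠XBZ = 37.36°
After 2 steps:
- ∠BRZ = 65.82°
- ∠BUZ = 107.78°
- ∠RBZ = 54.18°
- ∠UBZ = 12.22°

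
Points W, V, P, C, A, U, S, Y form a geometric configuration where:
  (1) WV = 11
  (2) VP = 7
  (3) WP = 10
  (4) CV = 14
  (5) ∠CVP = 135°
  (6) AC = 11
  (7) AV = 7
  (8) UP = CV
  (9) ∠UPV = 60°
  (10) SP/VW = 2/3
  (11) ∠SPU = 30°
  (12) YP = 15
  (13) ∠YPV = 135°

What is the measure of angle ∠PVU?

From the given relations: UP = CV = 14.
Step 1: By the law of cosines on triangle VPU: VU² = 7² + 14² − 2·7·14·cos(60°) = 147, so VU = 7·√3.
Step 2: By the inverse law of cosines on triangle PVU: cos(∠PVU) = (7² + (7·√3)² − 14²) / (2·7·7·√3) = 0/169.74 = 0, so ∠PVU = 90°.

Therefore, the measure of angle ∠PVU = 90°.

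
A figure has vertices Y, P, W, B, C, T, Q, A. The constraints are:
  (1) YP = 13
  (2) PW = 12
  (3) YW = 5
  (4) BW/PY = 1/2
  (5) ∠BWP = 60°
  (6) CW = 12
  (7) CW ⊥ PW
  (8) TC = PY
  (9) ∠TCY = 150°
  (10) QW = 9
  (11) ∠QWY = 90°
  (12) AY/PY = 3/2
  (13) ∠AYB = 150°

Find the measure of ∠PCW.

Step 1: By the law of cosines on triangle CWP: CP² = 12² + 12² − 2·12·12·cos(90°) = 288, so CP = 12·√2.
Step 2: By the inverse law of cosines on triangle PCW: cos(∠PCW) = ((12·√2)² + 12² − 12²) / (2·12·√2·12) = 288/407.29 = 0.7071, so ∠PCW = 45°.

Therefore, the measure of angle ∠PCW = 45°.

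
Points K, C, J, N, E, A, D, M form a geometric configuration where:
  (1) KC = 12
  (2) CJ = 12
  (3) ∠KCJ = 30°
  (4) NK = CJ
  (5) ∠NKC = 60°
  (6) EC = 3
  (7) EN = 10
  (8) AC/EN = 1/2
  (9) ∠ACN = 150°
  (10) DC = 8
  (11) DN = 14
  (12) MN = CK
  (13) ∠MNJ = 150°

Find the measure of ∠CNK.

From the given relations: NK = CJ = 12.
Step 1: By the law of cosines on triangle NKC: NC² = 12² + 12² − 2·12·12·cos(60°) = 144, so NC = 12.
Step 2: By the inverse law of cosines on triangle CNK: cos(∠CNK) = (12² + 12² − 12²) / (2·12·12) = 144/288 = 0.5, so ∠CNK = 60°.

Therefore, the measure of angle ∠CNK = 60°.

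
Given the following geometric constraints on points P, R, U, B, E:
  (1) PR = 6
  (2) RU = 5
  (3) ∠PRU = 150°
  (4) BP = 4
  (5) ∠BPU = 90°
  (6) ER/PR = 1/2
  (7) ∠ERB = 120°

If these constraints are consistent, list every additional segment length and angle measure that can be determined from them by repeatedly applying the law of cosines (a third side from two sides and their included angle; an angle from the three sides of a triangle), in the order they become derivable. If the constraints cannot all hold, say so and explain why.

The constraints are consistent. Derivable facts, in order:
After 1 step:
- PU ≈ 10.63
After 2 steps:
- UB ≈ 11.36
- ∠PUR = 16.4°
- ∠RPU = 13.6°
After 3 steps:
- ∠BUP = 20.62°
- ∠PBU = 69.38°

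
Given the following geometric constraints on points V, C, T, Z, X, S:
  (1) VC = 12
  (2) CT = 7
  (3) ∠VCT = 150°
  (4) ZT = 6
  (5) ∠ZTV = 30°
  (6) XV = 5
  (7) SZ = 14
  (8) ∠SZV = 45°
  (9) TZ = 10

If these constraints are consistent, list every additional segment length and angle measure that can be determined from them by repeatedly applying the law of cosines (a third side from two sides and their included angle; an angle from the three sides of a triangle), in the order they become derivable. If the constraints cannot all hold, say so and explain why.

These constraints are not satisfiable: (4) ZT = 6 and (9) TZ = 10 assign two different lengths to the same segment. No planar figure meets all of them, so nothing further can be derived.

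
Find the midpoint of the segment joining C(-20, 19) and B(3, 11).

The midpoint is the average of the coordinates:
x: (-20 + 3)/2 = -17/2
y: (19 + 11)/2 = 15
Midpoint = (-17/2, 15)

(-17/2, 15)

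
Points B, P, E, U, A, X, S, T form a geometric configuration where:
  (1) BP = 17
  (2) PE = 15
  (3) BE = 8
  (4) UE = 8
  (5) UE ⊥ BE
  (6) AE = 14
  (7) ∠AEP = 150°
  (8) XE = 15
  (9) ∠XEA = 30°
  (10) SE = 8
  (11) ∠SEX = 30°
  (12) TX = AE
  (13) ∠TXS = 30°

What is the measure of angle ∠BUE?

Step 1: By the law of cosines on triangle UEB: UB² = 8² + 8² − 2·8·8·cos(90°) = 128, so UB = 8·√2.
Step 2: By the inverse law of cosines on triangle BUE: cos(∠BUE) = ((8·√2)² + 8² − 8²) / (2·8·√2·8) = 128/181.02 = 0.7071, so ∠BUE = 45°.

Therefore, the measure of angle ∠BUE = 45°.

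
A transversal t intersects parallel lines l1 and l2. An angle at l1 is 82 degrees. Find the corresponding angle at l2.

Corresponding angles are equal: 82 degrees.

82 degrees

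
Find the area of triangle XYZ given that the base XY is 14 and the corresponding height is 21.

Area = (1/2) * base * height
Area = (1/2) * 14 * 21
Area = 147

147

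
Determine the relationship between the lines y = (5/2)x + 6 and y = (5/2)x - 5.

Slope of line 1: m1 = 5/2
Slope of line 2: m2 = 5/2
m1 = m2, so the lines are parallel.

Parallel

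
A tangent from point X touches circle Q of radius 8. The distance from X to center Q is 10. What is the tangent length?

The tangent, radius, and line from the external point to the center form a right triangle.
The right angle is where the tangent meets the radius.
By the Pythagorean theorem: tangent² + 8² = 10²
tangent² = 100 - 64 = 36
tangent = 6

6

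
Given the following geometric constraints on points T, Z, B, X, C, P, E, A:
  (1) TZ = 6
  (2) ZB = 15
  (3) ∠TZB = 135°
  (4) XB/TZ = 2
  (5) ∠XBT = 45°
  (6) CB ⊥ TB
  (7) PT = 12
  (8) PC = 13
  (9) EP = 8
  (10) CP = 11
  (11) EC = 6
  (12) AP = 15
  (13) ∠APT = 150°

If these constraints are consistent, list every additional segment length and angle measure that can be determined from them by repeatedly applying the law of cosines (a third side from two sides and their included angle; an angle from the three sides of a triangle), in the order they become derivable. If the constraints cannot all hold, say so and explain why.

These constraints are not satisfiable: (8) PC = 13 and (10) CP = 11 assign two different lengths to the same segment. No planar figure meets all of them, so nothing further can be derived.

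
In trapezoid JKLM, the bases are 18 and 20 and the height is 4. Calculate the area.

A trapezoid's area equals the midsegment times the height.
The midsegment is (18 + 20) / 2 = 19.
Area = 19 * 4 = 76.

76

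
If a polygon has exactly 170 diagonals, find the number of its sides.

Using d = n(n - 3)/2, we solve 170 = n(n - 3)/2.
So n(n - 3) = 340.
Testing n = 20: 20 * 17 = 340 = 340. Correct.
The polygon has 20 sides.

20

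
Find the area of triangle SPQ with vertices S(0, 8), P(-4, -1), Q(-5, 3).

Using the Shoelace formula for a triangle:
Area = (1/2)|x0(y1 - y2) + x1(y2 - y0) + x2(y0 - y1)|
Area = (1/2)|0(-1 - 3) + -4(3 - 8) + -5(8 - -1)|
Area = (1/2)|0 + 20 + -45|
Area = (1/2)|-25|
Area = (1/2)(25)
Area = 25/2

25/2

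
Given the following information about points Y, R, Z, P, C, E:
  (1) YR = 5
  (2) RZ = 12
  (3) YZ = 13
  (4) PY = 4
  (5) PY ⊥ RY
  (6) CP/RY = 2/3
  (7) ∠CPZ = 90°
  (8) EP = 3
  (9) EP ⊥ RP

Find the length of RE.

Step 1: By the law of cosines on triangle PYR: PR² = 4² + 5² − 2·4·5·cos(90°) = 41, so PR = √41.
Step 2: By the law of cosines on triangle RPE: RE² = √41² + 3² − 2·√41·3·cos(90°) = 50, so RE = 5·√2.

Therefore, the length of RE = 5·√2.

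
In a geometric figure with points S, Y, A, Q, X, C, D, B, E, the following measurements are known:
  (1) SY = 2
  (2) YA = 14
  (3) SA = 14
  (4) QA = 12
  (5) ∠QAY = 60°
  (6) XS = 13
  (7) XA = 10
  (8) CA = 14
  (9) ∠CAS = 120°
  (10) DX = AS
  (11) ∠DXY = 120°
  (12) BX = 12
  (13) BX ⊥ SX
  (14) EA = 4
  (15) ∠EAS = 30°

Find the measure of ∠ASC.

Step 1: By the law of cosines on triangle SAC: SC² = 14² + 14² − 2·14·14·cos(120°) = 588, so SC = 14·√3.
Step 2: By the inverse law of cosines on triangle ASC: cos(∠ASC) = (14² + (14·√3)² − 14²) / (2·14·14·√3) = 588/678.96 = 0.866, so ∠ASC = 30°.

Therefore, the measure of angle ∠ASC = 30°.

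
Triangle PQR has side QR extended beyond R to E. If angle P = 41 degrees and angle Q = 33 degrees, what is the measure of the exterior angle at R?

Exterior angle = 41 + 33 = 74 degrees (exterior angle theorem).

74 degrees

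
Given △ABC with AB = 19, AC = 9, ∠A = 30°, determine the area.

When two sides and the included angle are known, the area formula is (1/2)ab sin(C).
The height from one side to the opposite vertex is 9 sin(30°) = 9/2.
Area = (1/2) * 19 * 9/2 = 171/4.

171/4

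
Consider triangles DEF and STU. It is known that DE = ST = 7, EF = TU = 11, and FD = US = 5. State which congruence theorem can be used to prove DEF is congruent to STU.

The given information provides:
DE = ST = 7, EF = TU = 11, and FD = US = 5
This matches the SSS congruence theorem.
All three pairs of corresponding sides are equal (Side-Side-Side).

SSS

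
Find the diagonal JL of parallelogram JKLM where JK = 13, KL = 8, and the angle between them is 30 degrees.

Using the law of cosines:
d^2 = 13^2 + 8^2 - 2(13)(8)cos(30 degrees)
d^2 = 169 + 64 - 208*sqrt(3)/2
d^2 = 233 - 104*sqrt(3)
d = sqrt(233 - 104*sqrt(3))

sqrt(233 - 104*sqrt(3))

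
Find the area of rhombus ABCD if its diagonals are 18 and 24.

Area of a rhombus = (d1 * d2) / 2
Area = (18 * 24) / 2
Area = 432 / 2
Area = 216

216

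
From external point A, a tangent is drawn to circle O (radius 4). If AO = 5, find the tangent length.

Let T be the point of tangency. Then OT ⊥ AT (radius ⊥ tangent).
In right triangle OTA: OA² = OT² + AT²
5² = 4² + AT²
AT² = 9, AT = 3

3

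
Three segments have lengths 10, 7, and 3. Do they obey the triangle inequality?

Check the triangle inequality: 7 + 3 = 10 ≤ 10.
Since the sum of two sides does not exceed the third, no triangle can be formed.

No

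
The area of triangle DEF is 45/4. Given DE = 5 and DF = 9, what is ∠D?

Area = (1/2) * a * b * sin(C)
sin(C) = 2 * Area / (a * b)
sin(C) = 2 * 45/4 / (5 * 9)
sin(C) = 1/2
C = arcsin(1/2) = 30°
Since sin(180° - C) = sin(C), the obtuse angle 150° gives the same area, so C = 30° or C = 150°.

30° or 150°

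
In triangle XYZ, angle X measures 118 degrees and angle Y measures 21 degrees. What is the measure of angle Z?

By the triangle angle sum property, the three interior angles of any triangle add up to 180°.
We know angle X = 118° and angle Y = 21°, so their sum is 139°.
Therefore angle Z = 180° - 139° = 41°.

41 degrees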